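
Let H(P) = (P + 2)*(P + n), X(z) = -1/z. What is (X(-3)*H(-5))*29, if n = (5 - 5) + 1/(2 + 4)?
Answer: 841/6 ≈ 140.17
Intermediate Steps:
n = ⅙ (n = 0 + 1/6 = 0 + ⅙ = ⅙ ≈ 0.16667)
H(P) = (2 + P)*(⅙ + P) (H(P) = (P + 2)*(P + ⅙) = (2 + P)*(⅙ + P))
(X(-3)*H(-5))*29 = ((-1/(-3))*(⅓ + (-5)² + (13/6)*(-5)))*29 = ((-1*(-⅓))*(⅓ + 25 - 65/6))*29 = ((⅓)*(29/2))*29 = (29/6)*29 = 841/6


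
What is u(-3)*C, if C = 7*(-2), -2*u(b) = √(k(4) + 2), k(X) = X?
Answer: 7*√6 ≈ 17.146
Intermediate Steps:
u(b) = -√6/2 (u(b) = -√(4 + 2)/2 = -√6/2)
C = -14
u(-3)*C = -√6/2*(-14) = 7*√6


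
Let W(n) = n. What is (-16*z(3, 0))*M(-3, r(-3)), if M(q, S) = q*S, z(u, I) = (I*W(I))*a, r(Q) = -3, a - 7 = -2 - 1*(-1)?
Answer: 0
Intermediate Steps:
a = 6 (a = 7 + (-2 - 1*(-1)) = 7 + (-2 + 1) = 7 - 1 = 6)
z(u, I) = 6*I² (z(u, I) = (I*I)*6 = I²*6 = 6*I²)
M(q, S) = S*q
(-16*z(3, 0))*M(-3, r(-3)) = (-96*0²)*(-3*(-3)) = -96*0*9 = -16*0*9 = 0*9 = 0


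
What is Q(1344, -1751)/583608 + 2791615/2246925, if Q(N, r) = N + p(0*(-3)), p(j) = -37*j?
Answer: 13601905951/10927695045 ≈ 1.2447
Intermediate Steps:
Q(N, r) = N (Q(N, r) = N - 0*(-3) = N - 37*0 = N + 0 = N)
Q(1344, -1751)/583608 + 2791615/2246925 = 1344/583608 + 2791615/2246925 = 1344*(1/583608) + 2791615*(1/2246925) = 56/24317 + 558323/449385 = 13601905951/10927695045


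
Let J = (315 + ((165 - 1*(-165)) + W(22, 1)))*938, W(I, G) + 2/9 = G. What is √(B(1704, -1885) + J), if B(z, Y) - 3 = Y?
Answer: √5434718/3 ≈ 777.08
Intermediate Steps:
B(z, Y) = 3 + Y
W(I, G) = -2/9 + G
J = 5451656/9 (J = (315 + ((165 - 1*(-165)) + (-2/9 + 1)))*938 = (315 + ((165 + 165) + 7/9))*938 = (315 + (330 + 7/9))*938 = (315 + 2977/9)*938 = (5812/9)*938 = 5451656/9 ≈ 6.0574e+5)
√(B(1704, -1885) + J) = √((3 - 1885) + 5451656/9) = √(-1882 + 5451656/9) = √(5434718/9) = √5434718/3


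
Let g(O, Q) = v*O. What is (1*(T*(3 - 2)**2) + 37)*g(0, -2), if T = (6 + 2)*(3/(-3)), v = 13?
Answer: 0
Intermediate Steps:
g(O, Q) = 13*O
T = -8 (T = 8*(3*(-1/3)) = 8*(-1) = -8)
(1*(T*(3 - 2)**2) + 37)*g(0, -2) = (1*(-8*(3 - 2)**2) + 37)*(13*0) = (1*(-8*1**2) + 37)*0 = (1*(-8*1) + 37)*0 = (1*(-8) + 37)*0 = (-8 + 37)*0 = 29*0 = 0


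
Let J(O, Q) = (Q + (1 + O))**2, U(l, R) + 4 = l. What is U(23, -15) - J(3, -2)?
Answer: 15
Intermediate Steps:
U(l, R) = -4 + l
J(O, Q) = (1 + O + Q)**2
U(23, -15) - J(3, -2) = (-4 + 23) - (1 + 3 - 2)**2 = 19 - 1*2**2 = 19 - 1*4 = 19 - 4 = 15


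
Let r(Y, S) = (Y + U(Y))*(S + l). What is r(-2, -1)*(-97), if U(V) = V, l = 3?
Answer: 776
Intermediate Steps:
r(Y, S) = 2*Y*(3 + S) (r(Y, S) = (Y + Y)*(S + 3) = (2*Y)*(3 + S) = 2*Y*(3 + S))
r(-2, -1)*(-97) = (2*(-2)*(3 - 1))*(-97) = (2*(-2)*2)*(-97) = -8*(-97) = 776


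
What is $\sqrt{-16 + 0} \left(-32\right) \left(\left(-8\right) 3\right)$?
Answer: $3072 i \approx 3072.0 i$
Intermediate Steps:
$\sqrt{-16 + 0} \left(-32\right) \left(\left(-8\right) 3\right) = \sqrt{-16} \left(-32\right) \left(-24\right) = 4 i \left(-32\right) \left(-24\right) = - 128 i \left(-24\right) = 3072 i$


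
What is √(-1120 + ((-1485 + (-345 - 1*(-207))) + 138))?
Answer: I*√2605 ≈ 51.039*I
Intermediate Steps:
√(-1120 + ((-1485 + (-345 - 1*(-207))) + 138)) = √(-1120 + ((-1485 + (-345 + 207)) + 138)) = √(-1120 + ((-1485 - 138) + 138)) = √(-1120 + (-1623 + 138)) = √(-1120 - 1485) = √(-2605) = I*√2605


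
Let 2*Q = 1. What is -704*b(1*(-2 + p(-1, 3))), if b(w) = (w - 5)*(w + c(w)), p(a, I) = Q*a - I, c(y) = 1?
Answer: -33264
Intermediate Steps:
Q = ½ (Q = (½)*1 = ½ ≈ 0.50000)
p(a, I) = a/2 - I
b(w) = (1 + w)*(-5 + w) (b(w) = (w - 5)*(w + 1) = (-5 + w)*(1 + w) = (1 + w)*(-5 + w))
-704*b(1*(-2 + p(-1, 3))) = -704*(-5 + (1*(-2 + ((½)*(-1) - 1*3)))² - 4*(-2 + ((½)*(-1) - 1*3))) = -704*(-5 + (1*(-2 + (-½ - 3)))² - 4*(-2 + (-½ - 3))) = -704*(-5 + (1*(-2 - 7/2))² - 4*(-2 - 7/2)) = -704*(-5 + (1*(-11/2))² - 4*(-11)/2) = -704*(-5 + (-11/2)² - 4*(-11/2)) = -704*(-5 + 121/4 + 22) = -704*189/4 = -33264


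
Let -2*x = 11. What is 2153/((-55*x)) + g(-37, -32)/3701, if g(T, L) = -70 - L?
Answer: 15913516/2239105 ≈ 7.1071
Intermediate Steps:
x = -11/2 (x = -½*11 = -11/2 ≈ -5.5000)
2153/((-55*x)) + g(-37, -32)/3701 = 2153/((-55*(-11/2))) + (-70 - 1*(-32))/3701 = 2153/(605/2) + (-70 + 32)*(1/3701) = 2153*(2/605) - 38*1/3701 = 4306/605 - 38/3701 = 15913516/2239105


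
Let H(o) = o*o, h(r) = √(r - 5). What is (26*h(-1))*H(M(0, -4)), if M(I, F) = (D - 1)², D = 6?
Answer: 16250*I*√6 ≈ 39804.0*I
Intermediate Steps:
h(r) = √(-5 + r)
M(I, F) = 25 (M(I, F) = (6 - 1)² = 5² = 25)
H(o) = o²
(26*h(-1))*H(M(0, -4)) = (26*√(-5 - 1))*25² = (26*√(-6))*625 = (26*(I*√6))*625 = (26*I*√6)*625 = 16250*I*√6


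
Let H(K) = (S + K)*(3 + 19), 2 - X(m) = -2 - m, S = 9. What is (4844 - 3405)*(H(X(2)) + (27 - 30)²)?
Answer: 487821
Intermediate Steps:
X(m) = 4 + m (X(m) = 2 - (-2 - m) = 2 + (2 + m) = 4 + m)
H(K) = 198 + 22*K (H(K) = (9 + K)*(3 + 19) = (9 + K)*22 = 198 + 22*K)
(4844 - 3405)*(H(X(2)) + (27 - 30)²) = (4844 - 3405)*((198 + 22*(4 + 2)) + (27 - 30)²) = 1439*((198 + 22*6) + (-3)²) = 1439*((198 + 132) + 9) = 1439*(330 + 9) = 1439*339 = 487821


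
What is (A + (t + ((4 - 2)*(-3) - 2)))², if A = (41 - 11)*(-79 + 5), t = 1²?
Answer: 4959529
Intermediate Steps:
t = 1
A = -2220 (A = 30*(-74) = -2220)
(A + (t + ((4 - 2)*(-3) - 2)))² = (-2220 + (1 + ((4 - 2)*(-3) - 2)))² = (-2220 + (1 + (2*(-3) - 2)))² = (-2220 + (1 + (-6 - 2)))² = (-2220 + (1 - 8))² = (-2220 - 7)² = (-2227)² = 4959529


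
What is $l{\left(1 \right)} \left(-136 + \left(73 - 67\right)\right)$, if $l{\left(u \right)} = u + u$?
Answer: $-260$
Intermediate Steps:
$l{\left(u \right)} = 2 u$
$l{\left(1 \right)} \left(-136 + \left(73 - 67\right)\right) = 2 \cdot 1 \left(-136 + \left(73 - 67\right)\right) = 2 \left(-136 + 6\right) = 2 \left(-130\right) = -260$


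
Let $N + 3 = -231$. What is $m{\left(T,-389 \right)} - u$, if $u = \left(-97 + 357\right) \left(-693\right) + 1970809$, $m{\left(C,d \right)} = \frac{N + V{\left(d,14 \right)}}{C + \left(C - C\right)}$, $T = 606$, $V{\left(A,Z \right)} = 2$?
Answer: $- \frac{542560703}{303} \approx -1.7906 \cdot 10^{6}$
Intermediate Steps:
$N = -234$ ($N = -3 - 231 = -234$)
$m{\left(C,d \right)} = - \frac{232}{C}$ ($m{\left(C,d \right)} = \frac{-234 + 2}{C + \left(C - C\right)} = - \frac{232}{C + 0} = - \frac{232}{C}$)
$u = 1790629$ ($u = 260 \left(-693\right) + 1970809 = -180180 + 1970809 = 1790629$)
$m{\left(T,-389 \right)} - u = - \frac{232}{606} - 1790629 = \left(-232\right) \frac{1}{606} - 1790629 = - \frac{116}{303} - 1790629 = - \frac{542560703}{303}$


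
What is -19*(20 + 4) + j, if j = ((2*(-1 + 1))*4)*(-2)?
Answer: -456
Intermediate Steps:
j = 0 (j = ((2*0)*4)*(-2) = (0*4)*(-2) = 0*(-2) = 0)
-19*(20 + 4) + j = -19*(20 + 4) + 0 = -19*24 + 0 = -456 + 0 = -456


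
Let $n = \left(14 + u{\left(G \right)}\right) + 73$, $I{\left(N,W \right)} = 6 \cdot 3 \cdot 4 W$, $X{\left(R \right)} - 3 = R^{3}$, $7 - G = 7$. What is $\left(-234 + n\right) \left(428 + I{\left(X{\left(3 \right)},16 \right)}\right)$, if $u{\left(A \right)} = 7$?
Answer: $-221200$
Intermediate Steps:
$G = 0$ ($G = 7 - 7 = 0$)
$X{\left(R \right)} = 3 + R^{3}$
$I{\left(N,W \right)} = 72 W$ ($I{\left(N,W \right)} = 18 \cdot 4 W = 72 W$)
$n = 94$ ($n = \left(14 + 7\right) + 73 = 21 + 73 = 94$)
$\left(-234 + n\right) \left(428 + I{\left(X{\left(3 \right)},16 \right)}\right) = \left(-234 + 94\right) \left(428 + 72 \cdot 16\right) = - 140 \left(428 + 1152\right) = \left(-140\right) 1580 = -221200$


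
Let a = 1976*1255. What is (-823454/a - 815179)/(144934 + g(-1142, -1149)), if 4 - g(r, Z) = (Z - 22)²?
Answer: 1010773460987/1520542141820 ≈ 0.66475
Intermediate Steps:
g(r, Z) = 4 - (-22 + Z)² (g(r, Z) = 4 - (Z - 22)² = 4 - (-22 + Z)²)
a = 2479880
(-823454/a - 815179)/(144934 + g(-1142, -1149)) = (-823454/2479880 - 815179)/(144934 + (4 - (-22 - 1149)²)) = (-823454*1/2479880 - 815179)/(144934 + (4 - 1*(-1171)²)) = (-411727/1239940 - 815179)/(144934 + (4 - 1*1371241)) = -1010773460987/(1239940*(144934 + (4 - 1371241))) = -1010773460987/(1239940*(144934 - 1371237)) = -1010773460987/1239940/(-1226303) = -1010773460987/1239940*(-1/1226303) = 1010773460987/1520542141820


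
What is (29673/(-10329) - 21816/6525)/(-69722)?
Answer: 15516807/174038313350 ≈ 8.9157e-5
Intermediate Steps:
(29673/(-10329) - 21816/6525)/(-69722) = (29673*(-1/10329) - 21816*1/6525)*(-1/69722) = (-9891/3443 - 2424/725)*(-1/69722) = -15516807/2496175*(-1/69722) = 15516807/174038313350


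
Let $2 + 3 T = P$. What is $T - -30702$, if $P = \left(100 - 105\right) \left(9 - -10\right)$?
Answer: $\frac{92009}{3} \approx 30670.0$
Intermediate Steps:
$P = -95$ ($P = - 5 \left(9 + 10\right) = \left(-5\right) 19 = -95$)
$T = - \frac{97}{3}$ ($T = - \frac{2}{3} + \frac{1}{3} \left(-95\right) = - \frac{2}{3} - \frac{95}{3} = - \frac{97}{3} \approx -32.333$)
$T - -30702 = - \frac{97}{3} - -30702 = - \frac{97}{3} + 30702 = \frac{92009}{3}$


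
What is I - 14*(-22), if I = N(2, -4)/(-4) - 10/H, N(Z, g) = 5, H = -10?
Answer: 1231/4 ≈ 307.75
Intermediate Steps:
I = -¼ (I = 5/(-4) - 10/(-10) = 5*(-¼) - 10*(-⅒) = -5/4 + 1 = -¼ ≈ -0.25000)
I - 14*(-22) = -¼ - 14*(-22) = -¼ + 308 = 1231/4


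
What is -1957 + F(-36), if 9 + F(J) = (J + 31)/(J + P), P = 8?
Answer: -55043/28 ≈ -1965.8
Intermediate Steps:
F(J) = -9 + (31 + J)/(8 + J) (F(J) = -9 + (J + 31)/(J + 8) = -9 + (31 + J)/(8 + J))
-1957 + F(-36) = -1957 + (-41 - 8*(-36))/(8 - 36) = -1957 + (-41 + 288)/(-28) = -1957 - 1/28*247 = -1957 - 247/28 = -55043/28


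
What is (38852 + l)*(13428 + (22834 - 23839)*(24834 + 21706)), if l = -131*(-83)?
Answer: -2325104800200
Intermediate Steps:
l = 10873
(38852 + l)*(13428 + (22834 - 23839)*(24834 + 21706)) = (38852 + 10873)*(13428 + (22834 - 23839)*(24834 + 21706)) = 49725*(13428 - 1005*46540) = 49725*(13428 - 46772700) = 49725*(-46759272) = -2325104800200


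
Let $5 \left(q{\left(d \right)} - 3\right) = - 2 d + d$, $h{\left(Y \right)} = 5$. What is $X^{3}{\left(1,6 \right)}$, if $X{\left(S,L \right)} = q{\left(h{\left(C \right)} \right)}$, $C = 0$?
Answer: $8$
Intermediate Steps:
$q{\left(d \right)} = 3 - \frac{d}{5}$ ($q{\left(d \right)} = 3 + \frac{- 2 d + d}{5} = 3 + \frac{\left(-1\right) d}{5} = 3 - \frac{d}{5}$)
$X{\left(S,L \right)} = 2$ ($X{\left(S,L \right)} = 3 - 1 = 2$)
$X^{3}{\left(1,6 \right)} = 2^{3} = 8$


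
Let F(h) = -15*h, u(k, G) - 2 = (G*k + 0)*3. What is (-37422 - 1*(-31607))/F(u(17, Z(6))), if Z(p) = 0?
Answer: 1163/6 ≈ 193.83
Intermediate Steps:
u(k, G) = 2 + 3*G*k (u(k, G) = 2 + (G*k + 0)*3 = 2 + (G*k)*3 = 2 + 3*G*k)
(-37422 - 1*(-31607))/F(u(17, Z(6))) = (-37422 - 1*(-31607))/((-15*(2 + 3*0*17))) = (-37422 + 31607)/((-15*(2 + 0))) = -5815/((-15*2)) = -5815/(-30) = -5815*(-1/30) = 1163/6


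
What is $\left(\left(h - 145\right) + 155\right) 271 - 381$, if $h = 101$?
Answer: $29700$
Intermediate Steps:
$\left(\left(h - 145\right) + 155\right) 271 - 381 = \left(\left(101 - 145\right) + 155\right) 271 - 381 = \left(-44 + 155\right) 271 - 381 = 111 \cdot 271 - 381 = 30081 - 381 = 29700$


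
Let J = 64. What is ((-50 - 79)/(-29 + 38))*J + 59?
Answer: -2575/3 ≈ -858.33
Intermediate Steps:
((-50 - 79)/(-29 + 38))*J + 59 = ((-50 - 79)/(-29 + 38))*64 + 59 = -129/9*64 + 59 = -129*⅑*64 + 59 = -43/3*64 + 59 = -2752/3 + 59 = -2575/3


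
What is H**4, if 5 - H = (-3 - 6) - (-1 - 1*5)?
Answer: 4096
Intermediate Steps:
H = 8 (H = 5 - ((-3 - 6) - (-1 - 1*5)) = 5 - (-9 - (-1 - 5)) = 5 - (-9 - 1*(-6)) = 5 - (-9 + 6) = 5 - 1*(-3) = 5 + 3 = 8)
H**4 = 8**4 = 4096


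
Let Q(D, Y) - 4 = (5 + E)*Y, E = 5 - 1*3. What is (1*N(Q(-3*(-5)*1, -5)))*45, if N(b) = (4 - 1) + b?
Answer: -1260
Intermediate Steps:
E = 2 (E = 5 - 3 = 2)
Q(D, Y) = 4 + 7*Y (Q(D, Y) = 4 + (5 + 2)*Y = 4 + 7*Y)
N(b) = 3 + b
(1*N(Q(-3*(-5)*1, -5)))*45 = (1*(3 + (4 + 7*(-5))))*45 = (1*(3 + (4 - 35)))*45 = (1*(3 - 31))*45 = (1*(-28))*45 = -28*45 = -1260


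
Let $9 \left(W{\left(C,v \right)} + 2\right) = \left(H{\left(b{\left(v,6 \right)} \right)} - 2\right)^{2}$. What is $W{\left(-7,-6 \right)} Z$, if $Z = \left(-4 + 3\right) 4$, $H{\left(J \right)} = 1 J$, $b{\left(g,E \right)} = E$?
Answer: $\frac{8}{9} \approx 0.88889$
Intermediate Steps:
$H{\left(J \right)} = J$
$W{\left(C,v \right)} = - \frac{2}{9}$ ($W{\left(C,v \right)} = -2 + \frac{\left(6 - 2\right)^{2}}{9} = -2 + \frac{4^{2}}{9} = -2 + \frac{1}{9} \cdot 16 = -2 + \frac{16}{9} = - \frac{2}{9}$)
$Z = -4$ ($Z = \left(-1\right) 4 = -4$)
$W{\left(-7,-6 \right)} Z = \left(- \frac{2}{9}\right) \left(-4\right) = \frac{8}{9}$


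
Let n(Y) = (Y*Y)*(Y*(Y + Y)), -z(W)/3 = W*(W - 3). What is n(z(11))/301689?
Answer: 1079451648/33521 ≈ 32202.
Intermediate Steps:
z(W) = -3*W*(-3 + W) (z(W) = -3*W*(W - 3) = -3*W*(-3 + W))
n(Y) = 2*Y**4 (n(Y) = Y**2*(Y*(2*Y)) = Y**2*(2*Y**2) = 2*Y**4)
n(z(11))/301689 = (2*(3*11*(3 - 1*11))**4)/301689 = (2*(3*11*(3 - 11))**4)*(1/301689) = (2*(3*11*(-8))**4)*(1/301689) = (2*(-264)**4)*(1/301689) = (2*4857532416)*(1/301689) = 9715064832*(1/301689) = 1079451648/33521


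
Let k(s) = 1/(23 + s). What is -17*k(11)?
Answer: -1/2 ≈ -0.50000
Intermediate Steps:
-17*k(11) = -17/(23 + 11) = -17/34 = -17*1/34 = -1/2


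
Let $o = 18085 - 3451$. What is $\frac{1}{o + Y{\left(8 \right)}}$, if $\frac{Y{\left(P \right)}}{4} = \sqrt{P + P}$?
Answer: $\frac{1}{14650} \approx 6.8259 \cdot 10^{-5}$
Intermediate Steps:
$o = 14634$ ($o = 18085 - 3451 = 14634$)
$Y{\left(P \right)} = 4 \sqrt{2} \sqrt{P}$ ($Y{\left(P \right)} = 4 \sqrt{P + P} = 4 \sqrt{2 P} = 4 \sqrt{2} \sqrt{P}$)
$\frac{1}{o + Y{\left(8 \right)}} = \frac{1}{14634 + 4 \sqrt{2} \sqrt{8}} = \frac{1}{14634 + 4 \sqrt{2} \cdot 2 \sqrt{2}} = \frac{1}{14634 + 16} = \frac{1}{14650}$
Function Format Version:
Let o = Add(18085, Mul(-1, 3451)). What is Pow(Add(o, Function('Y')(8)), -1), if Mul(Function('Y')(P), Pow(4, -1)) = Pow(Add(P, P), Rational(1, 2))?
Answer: Rational(1, 14650) ≈ 6.8259e-5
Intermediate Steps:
o = 14634 (o = Add(18085, -3451) = 14634)
Function('Y')(P) = Mul(4, Pow(2, Rational(1, 2)), Pow(P, Rational(1, 2))) (Function('Y')(P) = Mul(4, Pow(Add(P, P), Rational(1, 2))) = Mul(4, Pow(Mul(2, P), Rational(1, 2))) = Mul(4, Mul(Pow(2, Rational(1, 2)), Pow(P, Rational(1, 2)))) = Mul(4, Pow(2, Rational(1, 2)), Pow(P, Rational(1, 2))))
Pow(Add(o, Function('Y')(8)), -1) = Pow(Add(14634, Mul(4, Pow(2, Rational(1, 2)), Pow(8, Rational(1, 2)))), -1) = Pow(Add(14634, Mul(4, Pow(2, Rational(1, 2)), Mul(2, Pow(2, Rational(1, 2))))), -1) = Pow(Add(14634, 16), -1) = Pow(14650, -1) = Rational(1, 14650)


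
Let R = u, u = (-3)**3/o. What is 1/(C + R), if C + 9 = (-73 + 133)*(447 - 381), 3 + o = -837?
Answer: 280/1106289 ≈ 0.00025310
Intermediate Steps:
o = -840 (o = -3 - 837 = -840)
u = 9/280 (u = (-3)**3/(-840) = -27*(-1/840) = 9/280 ≈ 0.032143)
R = 9/280 ≈ 0.032143
C = 3951 (C = -9 + (-73 + 133)*(447 - 381) = -9 + 60*66 = -9 + 3960 = 3951)
1/(C + R) = 1/(3951 + 9/280) = 1/(1106289/280) = 280/1106289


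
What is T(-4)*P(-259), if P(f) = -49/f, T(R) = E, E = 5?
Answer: 35/37 ≈ 0.94595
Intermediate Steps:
T(R) = 5
T(-4)*P(-259) = 5*(-49/(-259)) = 5*(-49*(-1/259)) = 5*(7/37) = 35/37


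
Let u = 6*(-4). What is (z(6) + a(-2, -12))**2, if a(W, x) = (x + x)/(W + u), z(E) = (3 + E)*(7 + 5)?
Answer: 2005056/169 ≈ 11864.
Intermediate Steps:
u = -24
z(E) = 36 + 12*E (z(E) = (3 + E)*12 = 36 + 12*E)
a(W, x) = 2*x/(-24 + W) (a(W, x) = (x + x)/(W - 24) = (2*x)/(-24 + W) = 2*x/(-24 + W))
(z(6) + a(-2, -12))**2 = ((36 + 12*6) + 2*(-12)/(-24 - 2))**2 = ((36 + 72) + 2*(-12)/(-26))**2 = (108 + 2*(-12)*(-1/26))**2 = (108 + 12/13)**2 = (1416/13)**2 = 2005056/169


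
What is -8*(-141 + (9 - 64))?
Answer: 1568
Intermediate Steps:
-8*(-141 + (9 - 64)) = -8*(-141 - 55) = -8*(-196) = 1568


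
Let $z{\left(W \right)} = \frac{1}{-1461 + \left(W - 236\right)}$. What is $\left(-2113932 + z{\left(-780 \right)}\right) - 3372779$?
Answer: $- \frac{13590583148}{2477} \approx -5.4867 \cdot 10^{6}$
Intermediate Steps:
$z{\left(W \right)} = \frac{1}{-1697 + W}$ ($z{\left(W \right)} = \frac{1}{-1461 + \left(-236 + W\right)} = \frac{1}{-1697 + W}$)
$\left(-2113932 + z{\left(-780 \right)}\right) - 3372779 = \left(-2113932 + \frac{1}{-1697 - 780}\right) - 3372779 = \left(-2113932 + \frac{1}{-2477}\right) - 3372779 = \left(-2113932 - \frac{1}{2477}\right) - 3372779 = - \frac{5236209565}{2477} - 3372779 = - \frac{13590583148}{2477}$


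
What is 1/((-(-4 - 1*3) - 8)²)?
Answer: 1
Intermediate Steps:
1/((-(-4 - 1*3) - 8)²) = 1/((-(-4 - 3) - 8)²) = 1/((-1*(-7) - 8)²) = 1/((7 - 8)²) = 1/((-1)²) = 1/1 = 1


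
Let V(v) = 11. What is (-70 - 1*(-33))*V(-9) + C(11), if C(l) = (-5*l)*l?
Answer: -1012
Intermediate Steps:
C(l) = -5*l²
(-70 - 1*(-33))*V(-9) + C(11) = (-70 - 1*(-33))*11 - 5*11² = (-70 + 33)*11 - 5*121 = -37*11 - 605 = -407 - 605 = -1012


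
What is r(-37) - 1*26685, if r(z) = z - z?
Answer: -26685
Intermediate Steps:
r(z) = 0
r(-37) - 1*26685 = 0 - 1*26685 = 0 - 26685 = -26685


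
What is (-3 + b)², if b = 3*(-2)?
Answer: 81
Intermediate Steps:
b = -6
(-3 + b)² = (-3 - 6)² = (-9)² = 81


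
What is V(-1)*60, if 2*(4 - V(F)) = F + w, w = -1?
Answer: 300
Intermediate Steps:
V(F) = 9/2 - F/2 (V(F) = 4 - (F - 1)/2 = 4 - (-1 + F)/2 = 4 + (1/2 - F/2) = 9/2 - F/2)
V(-1)*60 = (9/2 - 1/2*(-1))*60 = (9/2 + 1/2)*60 = 5*60 = 300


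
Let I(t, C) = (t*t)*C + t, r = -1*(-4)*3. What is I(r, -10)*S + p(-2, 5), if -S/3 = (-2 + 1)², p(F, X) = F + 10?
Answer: 4292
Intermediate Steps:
p(F, X) = 10 + F
r = 12 (r = 4*3 = 12)
I(t, C) = t + C*t² (I(t, C) = t²*C + t = C*t² + t = t + C*t²)
S = -3 (S = -3*(-2 + 1)² = -3*(-1)² = -3*1 = -3)
I(r, -10)*S + p(-2, 5) = (12*(1 - 10*12))*(-3) + (10 - 2) = (12*(1 - 120))*(-3) + 8 = (12*(-119))*(-3) + 8 = -1428*(-3) + 8 = 4284 + 8 = 4292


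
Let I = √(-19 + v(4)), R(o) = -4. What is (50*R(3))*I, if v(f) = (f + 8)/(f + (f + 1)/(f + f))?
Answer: -200*I*√22459/37 ≈ -810.07*I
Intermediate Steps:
v(f) = (8 + f)/(f + (1 + f)/(2*f)) (v(f) = (8 + f)/(f + (1 + f)/((2*f))) = (8 + f)/(f + (1 + f)*(1/(2*f))) = (8 + f)/(f + (1 + f)/(2*f)))
I = I*√22459/37 (I = √(-19 + 2*4*(8 + 4)/(1 + 4 + 2*4²)) = √(-19 + 2*4*12/(1 + 4 + 2*16)) = √(-19 + 2*4*12/(1 + 4 + 32)) = √(-19 + 2*4*12/37) = √(-19 + 2*4*(1/37)*12) = √(-19 + 96/37) = √(-607/37) = I*√22459/37 ≈ 4.0504*I)
(50*R(3))*I = (50*(-4))*(I*√22459/37) = -200*I*√22459/37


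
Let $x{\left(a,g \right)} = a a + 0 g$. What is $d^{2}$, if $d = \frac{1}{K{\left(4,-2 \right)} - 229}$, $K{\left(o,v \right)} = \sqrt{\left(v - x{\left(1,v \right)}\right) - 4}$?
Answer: $\frac{1}{\left(229 - i \sqrt{7}\right)^{2}} \approx 1.9061 \cdot 10^{-5} + 4.405 \cdot 10^{-7} i$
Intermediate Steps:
$x{\left(a,g \right)} = a^{2}$ ($x{\left(a,g \right)} = a^{2} + 0 = a^{2}$)
$K{\left(o,v \right)} = \sqrt{-5 + v}$ ($K{\left(o,v \right)} = \sqrt{\left(v - 1^{2}\right) - 4} = \sqrt{\left(v - 1\right) - 4} = \sqrt{\left(-1 + v\right) - 4} = \sqrt{-5 + v}$)
$d = \frac{1}{-229 + i \sqrt{7}}$ ($d = \frac{1}{\sqrt{-5 - 2} - 229} = \frac{1}{\sqrt{-7} - 229} = \frac{1}{i \sqrt{7} - 229} = \frac{1}{-229 + i \sqrt{7}} \approx -0.0043662 - 5.045 \cdot 10^{-5} i$)
$d^{2} = \left(- \frac{229}{52448} - \frac{i \sqrt{7}}{52448}\right)^{2}$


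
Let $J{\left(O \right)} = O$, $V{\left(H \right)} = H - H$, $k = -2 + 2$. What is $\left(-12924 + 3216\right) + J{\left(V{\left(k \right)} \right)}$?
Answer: $-9708$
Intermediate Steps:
$k = 0$
$V{\left(H \right)} = 0$
$\left(-12924 + 3216\right) + J{\left(V{\left(k \right)} \right)} = \left(-12924 + 3216\right) + 0 = -9708 + 0 = -9708$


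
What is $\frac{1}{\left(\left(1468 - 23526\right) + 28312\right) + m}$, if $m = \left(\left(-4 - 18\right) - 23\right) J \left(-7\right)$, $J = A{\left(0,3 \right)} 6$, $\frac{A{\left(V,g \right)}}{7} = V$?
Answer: $\frac{1}{6254} \approx 0.0001599$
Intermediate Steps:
$A{\left(V,g \right)} = 7 V$
$J = 0$ ($J = 7 \cdot 0 \cdot 6 = 0 \cdot 6 = 0$)
$m = 0$ ($m = \left(\left(-4 - 18\right) - 23\right) 0 \left(-7\right) = \left(-22 - 23\right) 0 \left(-7\right) = \left(-45\right) 0 \left(-7\right) = 0 \left(-7\right) = 0$)
$\frac{1}{\left(\left(1468 - 23526\right) + 28312\right) + m} = \frac{1}{\left(\left(1468 - 23526\right) + 28312\right) + 0} = \frac{1}{\left(-22058 + 28312\right) + 0} = \frac{1}{6254 + 0} = \frac{1}{6254}$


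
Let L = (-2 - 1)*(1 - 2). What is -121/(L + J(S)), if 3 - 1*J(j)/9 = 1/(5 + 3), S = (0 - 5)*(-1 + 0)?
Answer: -88/21 ≈ -4.1905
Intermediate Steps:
S = 5 (S = -5*(-1) = 5)
L = 3 (L = -3*(-1) = 3)
J(j) = 207/8 (J(j) = 27 - 9/(5 + 3) = 27 - 9/8 = 207/8)
-121/(L + J(S)) = -121/(3 + 207/8) = -121/(231/8) = (8/231)*(-121) = -88/21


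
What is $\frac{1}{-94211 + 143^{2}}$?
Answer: $- \frac{1}{73762} \approx -1.3557 \cdot 10^{-5}$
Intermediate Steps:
$\frac{1}{-94211 + 143^{2}} = \frac{1}{-94211 + 20449} = \frac{1}{-73762} = - \frac{1}{73762}$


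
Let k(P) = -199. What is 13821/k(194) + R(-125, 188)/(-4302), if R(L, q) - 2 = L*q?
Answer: -27390920/428049 ≈ -63.990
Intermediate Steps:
R(L, q) = 2 + L*q
13821/k(194) + R(-125, 188)/(-4302) = 13821/(-199) + (2 - 125*188)/(-4302) = 13821*(-1/199) + (2 - 23500)*(-1/4302) = -13821/199 - 23498*(-1/4302) = -13821/199 + 11749/2151 = -27390920/428049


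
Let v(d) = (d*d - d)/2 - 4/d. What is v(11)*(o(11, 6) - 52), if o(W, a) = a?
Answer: -27646/11 ≈ -2513.3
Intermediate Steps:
v(d) = d**2/2 - 4/d - d/2 (v(d) = (d**2 - d)*(1/2) - 4/d = (d**2/2 - d/2) - 4/d = d**2/2 - 4/d - d/2)
v(11)*(o(11, 6) - 52) = ((1/2)*(-8 + 11**2*(-1 + 11))/11)*(6 - 52) = ((1/2)*(1/11)*(-8 + 121*10))*(-46) = ((1/2)*(1/11)*(-8 + 1210))*(-46) = ((1/2)*(1/11)*1202)*(-46) = (601/11)*(-46) = -27646/11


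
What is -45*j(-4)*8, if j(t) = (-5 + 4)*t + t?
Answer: 0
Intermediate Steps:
j(t) = 0 (j(t) = -t + t = 0)
-45*j(-4)*8 = -45*0*8 = 0*8 = 0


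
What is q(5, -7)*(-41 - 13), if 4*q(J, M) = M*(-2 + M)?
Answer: -1701/2 ≈ -850.50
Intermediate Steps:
q(J, M) = M*(-2 + M)/4 (q(J, M) = (M*(-2 + M))/4 = M*(-2 + M)/4)
q(5, -7)*(-41 - 13) = ((¼)*(-7)*(-2 - 7))*(-41 - 13) = ((¼)*(-7)*(-9))*(-54) = (63/4)*(-54) = -1701/2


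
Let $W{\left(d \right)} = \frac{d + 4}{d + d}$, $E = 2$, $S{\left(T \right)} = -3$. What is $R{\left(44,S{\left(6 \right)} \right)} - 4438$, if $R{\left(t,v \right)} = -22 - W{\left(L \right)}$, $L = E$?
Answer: $- \frac{8923}{2} \approx -4461.5$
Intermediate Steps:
$L = 2$
$W{\left(d \right)} = \frac{4 + d}{2 d}$
$R{\left(t,v \right)} = - \frac{47}{2}$ ($R{\left(t,v \right)} = -22 - \frac{4 + 2}{2 \cdot 2} = -22 - \frac{1}{2} \cdot \frac{1}{2} \cdot 6 = -22 - \frac{3}{2} = - \frac{47}{2}$)
$R{\left(44,S{\left(6 \right)} \right)} - 4438 = - \frac{47}{2} - 4438 = - \frac{8923}{2}$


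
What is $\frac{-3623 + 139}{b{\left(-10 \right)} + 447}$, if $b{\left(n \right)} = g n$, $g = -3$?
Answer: $- \frac{3484}{477} \approx -7.304$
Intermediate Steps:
$b{\left(n \right)} = - 3 n$
$\frac{-3623 + 139}{b{\left(-10 \right)} + 447} = \frac{-3623 + 139}{\left(-3\right) \left(-10\right) + 447} = - \frac{3484}{30 + 447} = - \frac{3484}{477}$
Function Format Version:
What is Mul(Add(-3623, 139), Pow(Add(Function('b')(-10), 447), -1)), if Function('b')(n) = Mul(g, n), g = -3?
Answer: Rational(-3484, 477) ≈ -7.3040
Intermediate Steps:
Function('b')(n) = Mul(-3, n)
Mul(Add(-3623, 139), Pow(Add(Function('b')(-10), 447), -1)) = Mul(Add(-3623, 139), Pow(Add(Mul(-3, -10), 447), -1)) = Mul(-3484, Pow(Add(30, 447), -1)) = Mul(-3484, Pow(477, -1)) = Mul(-3484, Rational(1, 477)) = Rational(-3484, 477)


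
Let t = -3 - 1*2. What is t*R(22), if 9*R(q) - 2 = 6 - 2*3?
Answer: -10/9 ≈ -1.1111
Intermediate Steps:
t = -5 (t = -3 - 2 = -5)
R(q) = 2/9 (R(q) = 2/9 + (6 - 2*3)/9 = 2/9 + (6 - 6)/9 = 2/9 + (1/9)*0 = 2/9 + 0 = 2/9)
t*R(22) = -5*2/9 = -10/9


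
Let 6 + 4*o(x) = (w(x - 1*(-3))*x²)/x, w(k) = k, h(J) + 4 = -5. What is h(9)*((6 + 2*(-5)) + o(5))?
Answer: -81/2 ≈ -40.500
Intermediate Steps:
h(J) = -9 (h(J) = -4 - 5 = -9)
o(x) = -3/2 + x*(3 + x)/4 (o(x) = -3/2 + (((x - 1*(-3))*x²)/x)/4 = -3/2 + (((x + 3)*x²)/x)/4 = -3/2 + (((3 + x)*x²)/x)/4 = -3/2 + ((x²*(3 + x))/x)/4 = -3/2 + (x*(3 + x))/4 = -3/2 + x*(3 + x)/4)
h(9)*((6 + 2*(-5)) + o(5)) = -9*((6 + 2*(-5)) + (-3/2 + (¼)*5*(3 + 5))) = -9*((6 - 10) + (-3/2 + (¼)*5*8)) = -9*(-4 + (-3/2 + 10)) = -9*(-4 + 17/2) = -9*9/2 = -81/2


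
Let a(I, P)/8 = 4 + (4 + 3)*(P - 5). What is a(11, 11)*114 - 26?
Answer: 41926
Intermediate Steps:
a(I, P) = -248 + 56*P (a(I, P) = 8*(4 + (4 + 3)*(P - 5)) = 8*(4 + 7*(-5 + P)) = 8*(4 + (-35 + 7*P)) = 8*(-31 + 7*P) = -248 + 56*P)
a(11, 11)*114 - 26 = (-248 + 56*11)*114 - 26 = (-248 + 616)*114 - 26 = 368*114 - 26 = 41952 - 26 = 41926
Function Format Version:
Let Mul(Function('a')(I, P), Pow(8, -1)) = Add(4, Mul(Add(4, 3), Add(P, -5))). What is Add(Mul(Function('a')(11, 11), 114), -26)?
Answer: 41926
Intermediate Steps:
Function('a')(I, P) = Add(-248, Mul(56, P)) (Function('a')(I, P) = Mul(8, Add(4, Mul(Add(4, 3), Add(P, -5)))) = Mul(8, Add(4, Mul(7, Add(-5, P)))) = Mul(8, Add(4, Add(-35, Mul(7, P)))) = Mul(8, Add(-31, Mul(7, P))) = Add(-248, Mul(56, P)))
Add(Mul(Function('a')(11, 11), 114), -26) = Add(Mul(Add(-248, Mul(56, 11)), 114), -26) = Add(Mul(Add(-248, 616), 114), -26) = Add(Mul(368, 114), -26) = Add(41952, -26) = 41926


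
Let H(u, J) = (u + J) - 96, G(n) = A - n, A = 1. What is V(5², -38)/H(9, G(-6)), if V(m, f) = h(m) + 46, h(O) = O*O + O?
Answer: -87/10 ≈ -8.7000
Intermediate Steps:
G(n) = 1 - n
H(u, J) = -96 + J + u (H(u, J) = (J + u) - 96 = -96 + J + u)
h(O) = O + O² (h(O) = O² + O = O + O²)
V(m, f) = 46 + m*(1 + m) (V(m, f) = m*(1 + m) + 46 = 46 + m*(1 + m))
V(5², -38)/H(9, G(-6)) = (46 + 5²*(1 + 5²))/(-96 + (1 - 1*(-6)) + 9) = (46 + 25*(1 + 25))/(-96 + (1 + 6) + 9) = (46 + 25*26)/(-96 + 7 + 9) = (46 + 650)/(-80) = 696*(-1/80) = -87/10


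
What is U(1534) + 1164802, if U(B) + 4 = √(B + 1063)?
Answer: 1164798 + 7*√53 ≈ 1.1648e+6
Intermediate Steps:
U(B) = -4 + √(1063 + B) (U(B) = -4 + √(B + 1063) = -4 + √(1063 + B))
U(1534) + 1164802 = (-4 + √(1063 + 1534)) + 1164802 = (-4 + √2597) + 1164802 = (-4 + 7*√53) + 1164802 = 1164798 + 7*√53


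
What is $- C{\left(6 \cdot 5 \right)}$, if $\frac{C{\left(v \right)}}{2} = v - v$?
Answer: $0$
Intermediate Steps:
$C{\left(v \right)} = 0$ ($C{\left(v \right)} = 2 \left(v - v\right) = 2 \cdot 0 = 0$)
$- C{\left(6 \cdot 5 \right)} = \left(-1\right) 0 = 0$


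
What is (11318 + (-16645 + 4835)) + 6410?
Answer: 5918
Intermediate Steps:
(11318 + (-16645 + 4835)) + 6410 = (11318 - 11810) + 6410 = -492 + 6410 = 5918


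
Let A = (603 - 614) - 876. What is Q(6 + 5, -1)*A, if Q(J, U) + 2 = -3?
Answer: 4435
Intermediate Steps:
Q(J, U) = -5 (Q(J, U) = -2 - 3 = -5)
A = -887 (A = -11 - 876 = -887)
Q(6 + 5, -1)*A = -5*(-887) = 4435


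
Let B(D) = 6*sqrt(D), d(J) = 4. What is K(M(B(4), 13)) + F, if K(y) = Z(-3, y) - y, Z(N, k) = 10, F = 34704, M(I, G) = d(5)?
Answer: 34710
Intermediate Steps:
M(I, G) = 4
K(y) = 10 - y
K(M(B(4), 13)) + F = (10 - 1*4) + 34704 = (10 - 4) + 34704 = 6 + 34704 = 34710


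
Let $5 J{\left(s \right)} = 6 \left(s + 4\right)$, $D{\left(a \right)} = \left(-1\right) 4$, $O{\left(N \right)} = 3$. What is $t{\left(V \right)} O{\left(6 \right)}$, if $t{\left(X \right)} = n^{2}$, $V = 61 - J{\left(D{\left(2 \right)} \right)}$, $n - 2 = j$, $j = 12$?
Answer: $588$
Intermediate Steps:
$n = 14$ ($n = 2 + 12 = 14$)
$D{\left(a \right)} = -4$
$J{\left(s \right)} = \frac{24}{5} + \frac{6 s}{5}$ ($J{\left(s \right)} = \frac{6 \left(s + 4\right)}{5} = \frac{6 \left(4 + s\right)}{5} = \frac{24 + 6 s}{5} = \frac{24}{5} + \frac{6 s}{5}$)
$V = 61$ ($V = 61 - \left(\frac{24}{5} + \frac{6}{5} \left(-4\right)\right) = 61 - \left(\frac{24}{5} - \frac{24}{5}\right) = 61 - 0 = 61 + 0 = 61$)
$t{\left(X \right)} = 196$ ($t{\left(X \right)} = 14^{2} = 196$)
$t{\left(V \right)} O{\left(6 \right)} = 196 \cdot 3 = 588$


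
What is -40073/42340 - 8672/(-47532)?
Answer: -384394339/503126220 ≈ -0.76401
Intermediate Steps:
-40073/42340 - 8672/(-47532) = -40073*1/42340 - 8672*(-1/47532) = -40073/42340 + 2168/11883 = -384394339/503126220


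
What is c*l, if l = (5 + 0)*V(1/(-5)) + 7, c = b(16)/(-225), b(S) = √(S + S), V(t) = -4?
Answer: 52*√2/225 ≈ 0.32684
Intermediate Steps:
b(S) = √2*√S (b(S) = √(2*S) = √2*√S)
c = -4*√2/225 (c = (√2*√16)/(-225) = (√2*4)*(-1/225) = (4*√2)*(-1/225) = -4*√2/225 ≈ -0.025142)
l = -13 (l = (5 + 0)*(-4) + 7 = 5*(-4) + 7 = -20 + 7 = -13)
c*l = -4*√2/225*(-13) = 52*√2/225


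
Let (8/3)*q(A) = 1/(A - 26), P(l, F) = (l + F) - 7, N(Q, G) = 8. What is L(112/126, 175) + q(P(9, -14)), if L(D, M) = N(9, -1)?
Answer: 2429/304 ≈ 7.9901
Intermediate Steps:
L(D, M) = 8
P(l, F) = -7 + F + l (P(l, F) = (F + l) - 7 = -7 + F + l)
q(A) = 3/(8*(-26 + A)) (q(A) = 3/(8*(A - 26)) = 3/(8*(-26 + A)))
L(112/126, 175) + q(P(9, -14)) = 8 + 3/(8*(-26 + (-7 - 14 + 9))) = 8 + 3/(8*(-26 - 12)) = 8 + (3/8)/(-38) = 8 + (3/8)*(-1/38) = 8 - 3/304 = 2429/304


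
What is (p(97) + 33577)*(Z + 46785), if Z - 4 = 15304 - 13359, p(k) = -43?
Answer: 1634245956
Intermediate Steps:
Z = 1949 (Z = 4 + (15304 - 13359) = 4 + 1945 = 1949)
(p(97) + 33577)*(Z + 46785) = (-43 + 33577)*(1949 + 46785) = 33534*48734 = 1634245956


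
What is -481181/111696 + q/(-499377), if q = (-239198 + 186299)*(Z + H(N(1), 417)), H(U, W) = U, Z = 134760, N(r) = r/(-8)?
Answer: 13964961581245/978568656 ≈ 14271.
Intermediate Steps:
N(r) = -r/8 (N(r) = r*(-⅛) = -r/8)
q = -57029301021/8 (q = (-239198 + 186299)*(134760 - ⅛*1) = -52899*(134760 - ⅛) = -52899*1078079/8 = -57029301021/8 ≈ -7.1287e+9)
-481181/111696 + q/(-499377) = -481181/111696 - 57029301021/8/(-499377) = -481181*1/111696 - 57029301021/8*(-1/499377) = -481181/111696 + 1000514053/70088 = 13964961581245/978568656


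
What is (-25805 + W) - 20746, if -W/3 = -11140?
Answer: -13131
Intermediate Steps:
W = 33420 (W = -3*(-11140) = 33420)
(-25805 + W) - 20746 = (-25805 + 33420) - 20746 = 7615 - 20746 = -13131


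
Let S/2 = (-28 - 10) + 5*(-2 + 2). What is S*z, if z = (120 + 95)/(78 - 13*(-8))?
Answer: -8170/91 ≈ -89.780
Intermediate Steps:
S = -76 (S = 2*((-28 - 10) + 5*(-2 + 2)) = 2*(-38 + 5*0) = 2*(-38 + 0) = 2*(-38) = -76)
z = 215/182 (z = 215/(78 + 104) = 215/182 ≈ 1.1813)
S*z = -76*215/182 = -8170/91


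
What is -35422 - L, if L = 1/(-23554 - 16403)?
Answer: -1415356853/39957 ≈ -35422.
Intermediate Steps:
L = -1/39957 (L = 1/(-39957) = -1/39957 ≈ -2.5027e-5)
-35422 - L = -35422 - 1*(-1/39957) = -35422 + 1/39957 = -1415356853/39957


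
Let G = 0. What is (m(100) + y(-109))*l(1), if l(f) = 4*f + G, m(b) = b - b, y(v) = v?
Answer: -436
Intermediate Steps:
m(b) = 0
l(f) = 4*f (l(f) = 4*f + 0 = 4*f)
(m(100) + y(-109))*l(1) = (0 - 109)*(4*1) = -109*4 = -436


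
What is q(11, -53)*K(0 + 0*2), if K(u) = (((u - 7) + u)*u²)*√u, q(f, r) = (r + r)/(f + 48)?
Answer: 0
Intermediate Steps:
q(f, r) = 2*r/(48 + f) (q(f, r) = (2*r)/(48 + f) = 2*r/(48 + f))
K(u) = u^(5/2)*(-7 + 2*u) (K(u) = (((-7 + u) + u)*u²)*√u = ((-7 + 2*u)*u²)*√u = (u²*(-7 + 2*u))*√u = u^(5/2)*(-7 + 2*u))
q(11, -53)*K(0 + 0*2) = (2*(-53)/(48 + 11))*((0 + 0*2)^(5/2)*(-7 + 2*(0 + 0*2))) = (2*(-53)/59)*((0 + 0)^(5/2)*(-7 + 2*(0 + 0))) = (2*(-53)*(1/59))*(0^(5/2)*(-7 + 2*0)) = -0*(-7 + 0) = -0*(-7) = -106/59*0 = 0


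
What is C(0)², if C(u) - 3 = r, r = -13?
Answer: 100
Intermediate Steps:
C(u) = -10 (C(u) = 3 - 13 = -10)
C(0)² = (-10)² = 100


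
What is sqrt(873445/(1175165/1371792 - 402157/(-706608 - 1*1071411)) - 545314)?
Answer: sqrt(202529782064899198906388255774)/880380484493 ≈ 511.18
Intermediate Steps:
sqrt(873445/(1175165/1371792 - 402157/(-706608 - 1*1071411)) - 545314) = sqrt(873445/(1175165*(1/1371792) - 402157/(-706608 - 1071411)) - 545314) = sqrt(873445/(1175165/1371792 - 402157/(-1778019)) - 545314) = sqrt(873445/(1175165/1371792 - 402157*(-1/1778019)) - 545314) = sqrt(873445/(1175165/1371792 + 402157/1778019) - 545314) = sqrt(873445/(880380484493/813024080016) - 545314) = sqrt(873445*(813024080016/880380484493) - 545314) = sqrt(710131817569575120/880380484493 - 545314) = sqrt(230048014048759318/880380484493) = sqrt(202529782064899198906388255774)/880380484493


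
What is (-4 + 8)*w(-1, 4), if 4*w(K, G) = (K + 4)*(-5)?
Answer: -15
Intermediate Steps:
w(K, G) = -5 - 5*K/4 (w(K, G) = ((K + 4)*(-5))/4 = ((4 + K)*(-5))/4 = (-20 - 5*K)/4 = -5 - 5*K/4)
(-4 + 8)*w(-1, 4) = (-4 + 8)*(-5 - 5/4*(-1)) = 4*(-5 + 5/4) = 4*(-15/4) = -15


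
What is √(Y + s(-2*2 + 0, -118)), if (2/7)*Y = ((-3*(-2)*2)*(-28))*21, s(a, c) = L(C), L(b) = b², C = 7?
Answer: 7*I*√503 ≈ 156.99*I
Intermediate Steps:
s(a, c) = 49 (s(a, c) = 7² = 49)
Y = -24696 (Y = 7*(((-3*(-2)*2)*(-28))*21)/2 = 7*(((6*2)*(-28))*21)/2 = 7*((12*(-28))*21)/2 = 7*(-336*21)/2 = (7/2)*(-7056) = -24696)
√(Y + s(-2*2 + 0, -118)) = √(-24696 + 49) = √(-24647) = 7*I*√503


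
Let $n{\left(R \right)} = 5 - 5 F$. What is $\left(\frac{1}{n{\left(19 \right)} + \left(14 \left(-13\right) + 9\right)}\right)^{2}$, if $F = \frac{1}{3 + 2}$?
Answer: $\frac{1}{28561} \approx 3.5013 \cdot 10^{-5}$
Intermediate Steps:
$F = \frac{1}{5} \approx 0.2$
$n{\left(R \right)} = 4$ ($n{\left(R \right)} = 5 - 1 = 4$)
$\left(\frac{1}{n{\left(19 \right)} + \left(14 \left(-13\right) + 9\right)}\right)^{2} = \left(\frac{1}{4 + \left(14 \left(-13\right) + 9\right)}\right)^{2} = \left(\frac{1}{4 + \left(-182 + 9\right)}\right)^{2} = \left(\frac{1}{4 - 173}\right)^{2} = \left(\frac{1}{-169}\right)^{2} = \left(- \frac{1}{169}\right)^{2} = \frac{1}{28561}$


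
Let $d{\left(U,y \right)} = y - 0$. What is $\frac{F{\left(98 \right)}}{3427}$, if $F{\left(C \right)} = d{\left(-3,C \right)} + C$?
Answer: $\frac{196}{3427} \approx 0.057193$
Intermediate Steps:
$d{\left(U,y \right)} = y$ ($d{\left(U,y \right)} = y + 0 = y$)
$F{\left(C \right)} = 2 C$ ($F{\left(C \right)} = C + C = 2 C$)
$\frac{F{\left(98 \right)}}{3427} = \frac{2 \cdot 98}{3427} = 196 \cdot \frac{1}{3427} = \frac{196}{3427}$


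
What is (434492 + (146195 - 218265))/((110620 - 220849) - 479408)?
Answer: -362422/589637 ≈ -0.61465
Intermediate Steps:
(434492 + (146195 - 218265))/((110620 - 220849) - 479408) = (434492 - 72070)/(-110229 - 479408) = 362422/(-589637) = 362422*(-1/589637) = -362422/589637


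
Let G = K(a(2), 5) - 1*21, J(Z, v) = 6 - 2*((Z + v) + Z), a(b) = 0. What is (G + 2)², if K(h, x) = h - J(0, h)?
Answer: 625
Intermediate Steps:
J(Z, v) = 6 - 4*Z - 2*v (J(Z, v) = 6 - 2*(v + 2*Z) = 6 + (-4*Z - 2*v) = 6 - 4*Z - 2*v)
K(h, x) = -6 + 3*h (K(h, x) = h - (6 - 4*0 - 2*h) = h - (6 + 0 - 2*h) = h - (6 - 2*h) = h + (-6 + 2*h) = -6 + 3*h)
G = -27 (G = (-6 + 3*0) - 1*21 = (-6 + 0) - 21 = -6 - 21 = -27)
(G + 2)² = (-27 + 2)² = (-25)² = 625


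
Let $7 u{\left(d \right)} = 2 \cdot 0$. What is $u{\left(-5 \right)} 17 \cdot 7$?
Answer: $0$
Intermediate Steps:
$u{\left(d \right)} = 0$ ($u{\left(d \right)} = \frac{2 \cdot 0}{7} = \frac{1}{7} \cdot 0 = 0$)
$u{\left(-5 \right)} 17 \cdot 7 = 0 \cdot 17 \cdot 7 = 0 \cdot 7 = 0$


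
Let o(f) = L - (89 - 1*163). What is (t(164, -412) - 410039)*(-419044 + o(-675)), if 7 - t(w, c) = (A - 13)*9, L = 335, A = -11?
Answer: 171563321160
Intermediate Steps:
t(w, c) = 223 (t(w, c) = 7 - (-11 - 13)*9 = 7 - (-24)*9 = 7 - 1*(-216) = 7 + 216 = 223)
o(f) = 409 (o(f) = 335 - (89 - 1*163) = 335 - (89 - 163) = 335 - 1*(-74) = 335 + 74 = 409)
(t(164, -412) - 410039)*(-419044 + o(-675)) = (223 - 410039)*(-419044 + 409) = -409816*(-418635) = 171563321160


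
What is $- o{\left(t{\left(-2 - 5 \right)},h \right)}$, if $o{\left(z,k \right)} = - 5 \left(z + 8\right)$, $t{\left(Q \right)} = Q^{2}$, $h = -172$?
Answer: $285$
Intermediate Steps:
$o{\left(z,k \right)} = -40 - 5 z$ ($o{\left(z,k \right)} = - 5 \left(8 + z\right) = -40 - 5 z$)
$- o{\left(t{\left(-2 - 5 \right)},h \right)} = - (-40 - 5 \left(-2 - 5\right)^{2}) = - (-40 - 5 \left(-7\right)^{2}) = - (-40 - 245) = \left(-1\right) \left(-285\right) = 285$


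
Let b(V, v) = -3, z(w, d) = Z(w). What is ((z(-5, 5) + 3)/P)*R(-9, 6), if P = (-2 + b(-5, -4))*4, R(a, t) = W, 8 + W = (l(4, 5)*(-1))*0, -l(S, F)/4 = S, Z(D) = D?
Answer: -⅘ ≈ -0.80000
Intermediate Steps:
l(S, F) = -4*S
z(w, d) = w
W = -8 (W = -8 + (-4*4*(-1))*0 = -8 - 16*(-1)*0 = -8 + 16*0 = -8 + 0 = -8)
R(a, t) = -8
P = -20 (P = (-2 - 3)*4 = -5*4 = -20)
((z(-5, 5) + 3)/P)*R(-9, 6) = ((-5 + 3)/(-20))*(-8) = -2*(-1/20)*(-8) = (⅒)*(-8) = -⅘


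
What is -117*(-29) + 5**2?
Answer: 3418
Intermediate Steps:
-117*(-29) + 5**2 = 3393 + 25 = 3418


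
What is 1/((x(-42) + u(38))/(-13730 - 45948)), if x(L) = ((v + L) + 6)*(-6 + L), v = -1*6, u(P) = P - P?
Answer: -29839/1008 ≈ -29.602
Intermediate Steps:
u(P) = 0
v = -6
x(L) = L*(-6 + L) (x(L) = ((-6 + L) + 6)*(-6 + L) = L*(-6 + L))
1/((x(-42) + u(38))/(-13730 - 45948)) = 1/((-42*(-6 - 42) + 0)/(-13730 - 45948)) = 1/((-42*(-48) + 0)/(-59678)) = 1/((2016 + 0)*(-1/59678)) = 1/(2016*(-1/59678)) = 1/(-1008/29839) = -29839/1008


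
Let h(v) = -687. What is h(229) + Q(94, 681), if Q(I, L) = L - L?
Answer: -687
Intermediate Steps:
Q(I, L) = 0
h(229) + Q(94, 681) = -687 + 0 = -687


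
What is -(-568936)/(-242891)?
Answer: -568936/242891 ≈ -2.3424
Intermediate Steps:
-(-568936)/(-242891) = -(-568936)*(-1)/242891 = -1*568936/242891 = -568936/242891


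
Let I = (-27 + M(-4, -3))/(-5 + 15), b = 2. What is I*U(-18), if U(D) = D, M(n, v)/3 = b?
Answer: 189/5 ≈ 37.800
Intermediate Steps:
M(n, v) = 6 (M(n, v) = 3*2 = 6)
I = -21/10 (I = (-27 + 6)/(-5 + 15) = -21/10 ≈ -2.1000)
I*U(-18) = -21/10*(-18) = 189/5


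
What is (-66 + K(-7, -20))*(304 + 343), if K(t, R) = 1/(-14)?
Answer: -598475/14 ≈ -42748.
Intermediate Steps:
K(t, R) = -1/14
(-66 + K(-7, -20))*(304 + 343) = (-66 - 1/14)*(304 + 343) = -925/14*647 = -598475/14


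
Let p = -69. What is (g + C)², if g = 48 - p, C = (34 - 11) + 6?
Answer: 21316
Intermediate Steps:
C = 29 (C = 23 + 6 = 29)
g = 117 (g = 48 - 1*(-69) = 48 + 69 = 117)
(g + C)² = (117 + 29)² = 146² = 21316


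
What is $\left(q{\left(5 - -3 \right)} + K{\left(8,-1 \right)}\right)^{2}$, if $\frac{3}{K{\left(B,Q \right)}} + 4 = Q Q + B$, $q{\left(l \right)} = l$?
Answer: $\frac{1849}{25} \approx 73.96$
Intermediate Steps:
$K{\left(B,Q \right)} = \frac{3}{-4 + B + Q^{2}}$ ($K{\left(B,Q \right)} = \frac{3}{-4 + \left(Q Q + B\right)} = \frac{3}{-4 + \left(Q^{2} + B\right)} = \frac{3}{-4 + \left(B + Q^{2}\right)} = \frac{3}{-4 + B + Q^{2}}$)
$\left(q{\left(5 - -3 \right)} + K{\left(8,-1 \right)}\right)^{2} = \left(\left(5 - -3\right) + \frac{3}{-4 + 8 + \left(-1\right)^{2}}\right)^{2} = \left(\left(5 + 3\right) + \frac{3}{-4 + 8 + 1}\right)^{2} = \left(8 + \frac{3}{5}\right)^{2} = \left(\frac{43}{5}\right)^{2} = \frac{1849}{25}$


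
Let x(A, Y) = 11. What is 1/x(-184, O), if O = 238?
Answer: 1/11 ≈ 0.090909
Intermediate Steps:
1/x(-184, O) = 1/11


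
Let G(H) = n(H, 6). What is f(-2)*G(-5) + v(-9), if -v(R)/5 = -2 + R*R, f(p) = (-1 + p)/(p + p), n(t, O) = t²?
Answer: -1505/4 ≈ -376.25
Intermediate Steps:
f(p) = (-1 + p)/(2*p) (f(p) = (-1 + p)/((2*p)) = (-1 + p)*(1/(2*p)) = (-1 + p)/(2*p))
G(H) = H²
v(R) = 10 - 5*R² (v(R) = -5*(-2 + R*R) = -5*(-2 + R²) = 10 - 5*R²)
f(-2)*G(-5) + v(-9) = ((½)*(-1 - 2)/(-2))*(-5)² + (10 - 5*(-9)²) = ((½)*(-½)*(-3))*25 + (10 - 5*81) = (¾)*25 + (10 - 405) = 75/4 - 395 = -1505/4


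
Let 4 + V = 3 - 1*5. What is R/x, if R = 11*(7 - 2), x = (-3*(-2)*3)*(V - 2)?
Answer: -55/144 ≈ -0.38194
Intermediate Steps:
V = -6 (V = -4 + (3 - 1*5) = -4 + (3 - 5) = -4 - 2 = -6)
x = -144 (x = (-3*(-2)*3)*(-6 - 2) = (6*3)*(-8) = 18*(-8) = -144)
R = 55 (R = 11*5 = 55)
R/x = 55/(-144) = 55*(-1/144) = -55/144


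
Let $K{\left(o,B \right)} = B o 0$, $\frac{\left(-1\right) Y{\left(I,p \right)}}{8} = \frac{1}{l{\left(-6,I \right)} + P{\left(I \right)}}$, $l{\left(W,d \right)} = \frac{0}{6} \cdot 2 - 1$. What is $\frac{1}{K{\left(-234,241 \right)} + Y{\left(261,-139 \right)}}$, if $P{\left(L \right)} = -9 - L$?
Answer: $\frac{271}{8} \approx 33.875$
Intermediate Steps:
$l{\left(W,d \right)} = -1$ ($l{\left(W,d \right)} = 0 \cdot \frac{1}{6} \cdot 2 - 1 = 0 \cdot 2 - 1 = 0 - 1 = -1$)
$Y{\left(I,p \right)} = - \frac{8}{-10 - I}$ ($Y{\left(I,p \right)} = - \frac{8}{-1 - \left(9 + I\right)} = - \frac{8}{-10 - I}$)
$K{\left(o,B \right)} = 0$
$\frac{1}{K{\left(-234,241 \right)} + Y{\left(261,-139 \right)}} = \frac{1}{0 + \frac{8}{10 + 261}} = \frac{1}{0 + \frac{8}{271}} = \frac{1}{\frac{8}{271}} = \frac{271}{8}$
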